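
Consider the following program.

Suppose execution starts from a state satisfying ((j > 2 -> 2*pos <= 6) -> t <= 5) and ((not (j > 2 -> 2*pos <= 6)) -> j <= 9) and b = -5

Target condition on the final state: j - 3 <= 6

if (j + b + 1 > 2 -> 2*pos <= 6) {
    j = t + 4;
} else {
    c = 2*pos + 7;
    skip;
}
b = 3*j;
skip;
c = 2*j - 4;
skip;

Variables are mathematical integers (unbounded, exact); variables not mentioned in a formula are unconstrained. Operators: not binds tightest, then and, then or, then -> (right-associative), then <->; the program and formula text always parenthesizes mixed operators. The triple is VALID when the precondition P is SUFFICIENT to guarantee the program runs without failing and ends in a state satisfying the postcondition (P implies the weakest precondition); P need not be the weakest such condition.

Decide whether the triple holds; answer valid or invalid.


Working backward. After the program, the postcondition j - 3 <= 6 must hold; in canonical form it is j <= 9.
Before skip: j <= 9
Before c := 2*j - 4: j <= 9
Before skip: j <= 9
Before b := 3*j: j <= 9
Then branch requires t <= 5; else branch requires j <= 9.
Before the if: ((b + j > 1 -> 2*pos <= 6) -> t <= 5) and ((not (b + j > 1 -> 2*pos <= 6)) -> j <= 9)
The weakest precondition is ((b + j > 1 -> 2*pos <= 6) -> t <= 5) and ((not (b + j > 1 -> 2*pos <= 6)) -> j <= 9).
Check whether ((j > 2 -> 2*pos <= 6) -> t <= 5) and ((not (j > 2 -> 2*pos <= 6)) -> j <= 9) and b = -5 implies it.
Countermodel: at the initial state b = -5, j = 3, pos = 4, t = 6, the precondition holds but the weakest precondition fails.
Answer: invalid


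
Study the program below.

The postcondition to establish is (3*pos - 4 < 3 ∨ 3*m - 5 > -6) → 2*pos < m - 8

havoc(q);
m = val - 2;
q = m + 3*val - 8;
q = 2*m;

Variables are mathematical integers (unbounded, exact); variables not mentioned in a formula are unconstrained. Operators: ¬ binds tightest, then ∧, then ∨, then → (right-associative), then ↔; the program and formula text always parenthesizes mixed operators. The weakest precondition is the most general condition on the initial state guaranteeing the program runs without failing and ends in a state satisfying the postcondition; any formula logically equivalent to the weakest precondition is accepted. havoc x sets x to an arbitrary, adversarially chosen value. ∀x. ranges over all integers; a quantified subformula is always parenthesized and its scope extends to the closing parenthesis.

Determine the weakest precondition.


Working backward. After the program, the postcondition (3*pos - 4 < 3 ∨ 3*m - 5 > -6) → 2*pos < m - 8 must hold; in canonical form it is (3*pos < 7 ∨ 3*m > -1) → 2*pos < m - 8.
Before q := 2*m: (3*pos < 7 ∨ 3*m > -1) → 2*pos < m - 8
Before q := m + 3*val - 8: (3*pos < 7 ∨ 3*m > -1) → 2*pos < m - 8
Before m := val - 2: (3*pos < 7 ∨ 3*val > 5) → 2*pos < val - 10
Before havoc q: (3*pos < 7 ∨ 3*val > 5) → 2*pos < val - 10
Answer: WP = (3*pos < 7 ∨ 3*val > 5) → 2*pos < val - 10


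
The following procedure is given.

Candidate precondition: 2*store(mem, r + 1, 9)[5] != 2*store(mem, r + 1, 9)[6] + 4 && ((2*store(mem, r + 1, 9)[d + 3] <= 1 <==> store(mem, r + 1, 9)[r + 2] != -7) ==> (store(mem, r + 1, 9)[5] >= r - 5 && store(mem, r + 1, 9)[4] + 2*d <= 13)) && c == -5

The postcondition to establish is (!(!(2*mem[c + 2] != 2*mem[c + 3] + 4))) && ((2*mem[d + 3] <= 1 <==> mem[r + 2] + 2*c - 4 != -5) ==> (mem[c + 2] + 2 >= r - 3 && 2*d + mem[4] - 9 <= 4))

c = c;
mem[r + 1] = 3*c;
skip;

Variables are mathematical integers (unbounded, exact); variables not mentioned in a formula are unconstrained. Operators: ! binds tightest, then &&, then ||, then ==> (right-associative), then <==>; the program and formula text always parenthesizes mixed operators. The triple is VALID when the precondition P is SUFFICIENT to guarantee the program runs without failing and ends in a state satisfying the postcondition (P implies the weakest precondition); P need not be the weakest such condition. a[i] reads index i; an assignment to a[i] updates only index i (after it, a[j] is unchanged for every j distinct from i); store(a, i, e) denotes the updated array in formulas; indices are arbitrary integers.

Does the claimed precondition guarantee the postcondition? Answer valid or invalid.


Working backward. After the program, the postcondition (!(!(2*mem[c + 2] != 2*mem[c + 3] + 4))) && ((2*mem[d + 3] <= 1 <==> mem[r + 2] + 2*c - 4 != -5) ==> (mem[c + 2] + 2 >= r - 3 && 2*d + mem[4] - 9 <= 4)) must hold; in canonical form it is 2*mem[c + 2] != 2*mem[c + 3] + 4 && ((2*mem[d + 3] <= 1 <==> mem[r + 2] + 2*c != -1) ==> (mem[c + 2] >= r - 5 && mem[4] + 2*d <= 13)).
Before skip: 2*mem[c + 2] != 2*mem[c + 3] + 4 && ((2*mem[d + 3] <= 1 <==> mem[r + 2] + 2*c != -1) ==> (mem[c + 2] >= r - 5 && mem[4] + 2*d <= 13))
Before mem[r + 1] := 3*c: 2*store(mem, r + 1, 3*c)[c + 2] != 2*store(mem, r + 1, 3*c)[c + 3] + 4 && ((2*store(mem, r + 1, 3*c)[d + 3] <= 1 <==> store(mem, r + 1, 3*c)[r + 2] + 2*c != -1) ==> (store(mem, r + 1, 3*c)[c + 2] >= r - 5 && store(mem, r + 1, 3*c)[4] + 2*d <= 13))
Before c := c: 2*store(mem, r + 1, 3*c)[c + 2] != 2*store(mem, r + 1, 3*c)[c + 3] + 4 && ((2*store(mem, r + 1, 3*c)[d + 3] <= 1 <==> store(mem, r + 1, 3*c)[r + 2] + 2*c != -1) ==> (store(mem, r + 1, 3*c)[c + 2] >= r - 5 && store(mem, r + 1, 3*c)[4] + 2*d <= 13))
The weakest precondition is 2*store(mem, r + 1, 3*c)[c + 2] != 2*store(mem, r + 1, 3*c)[c + 3] + 4 && ((2*store(mem, r + 1, 3*c)[d + 3] <= 1 <==> store(mem, r + 1, 3*c)[r + 2] + 2*c != -1) ==> (store(mem, r + 1, 3*c)[c + 2] >= r - 5 && store(mem, r + 1, 3*c)[4] + 2*d <= 13)).
Check whether 2*store(mem, r + 1, 9)[5] != 2*store(mem, r + 1, 9)[6] + 4 && ((2*store(mem, r + 1, 9)[d + 3] <= 1 <==> store(mem, r + 1, 9)[r + 2] != -7) ==> (store(mem, r + 1, 9)[5] >= r - 5 && store(mem, r + 1, 9)[4] + 2*d <= 13)) && c == -5 implies it.
Countermodel: at the initial state c = -5, d = 0, mem = {[-67] = 7, [-66] = 13, [-3] = 24189, [-2] = 24187, [3] = 1, [4] = 7, [5] = -6215, [6] = 0, elsewhere 7}, r = -68, the precondition holds but the weakest precondition fails.
Answer: invalid


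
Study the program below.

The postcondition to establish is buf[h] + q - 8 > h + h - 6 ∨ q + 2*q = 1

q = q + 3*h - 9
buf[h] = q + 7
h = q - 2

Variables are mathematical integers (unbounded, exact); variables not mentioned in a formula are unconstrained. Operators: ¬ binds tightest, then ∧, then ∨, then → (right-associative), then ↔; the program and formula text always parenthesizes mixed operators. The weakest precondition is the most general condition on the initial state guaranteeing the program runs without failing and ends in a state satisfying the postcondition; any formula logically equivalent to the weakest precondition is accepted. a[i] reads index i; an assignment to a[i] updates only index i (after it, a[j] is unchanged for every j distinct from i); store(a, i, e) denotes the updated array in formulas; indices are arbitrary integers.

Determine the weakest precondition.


Working backward. After the program, the postcondition buf[h] + q - 8 > h + h - 6 ∨ q + 2*q = 1 must hold; in canonical form it is buf[h] + q > 2*h + 2 ∨ 3*q = 1.
Before h := q - 2: buf[q - 2] > q - 2 ∨ 3*q = 1
Before buf[h] := q + 7: store(buf, h, q + 7)[q - 2] > q - 2 ∨ 3*q = 1
Before q := q + 3*h - 9: store(buf, h, 3*h + q - 2)[3*h + q - 11] > 3*h + q - 11 ∨ 9*h + 3*q = 28
Answer: WP = store(buf, h, 3*h + q - 2)[3*h + q - 11] > 3*h + q - 11 ∨ 9*h + 3*q = 28


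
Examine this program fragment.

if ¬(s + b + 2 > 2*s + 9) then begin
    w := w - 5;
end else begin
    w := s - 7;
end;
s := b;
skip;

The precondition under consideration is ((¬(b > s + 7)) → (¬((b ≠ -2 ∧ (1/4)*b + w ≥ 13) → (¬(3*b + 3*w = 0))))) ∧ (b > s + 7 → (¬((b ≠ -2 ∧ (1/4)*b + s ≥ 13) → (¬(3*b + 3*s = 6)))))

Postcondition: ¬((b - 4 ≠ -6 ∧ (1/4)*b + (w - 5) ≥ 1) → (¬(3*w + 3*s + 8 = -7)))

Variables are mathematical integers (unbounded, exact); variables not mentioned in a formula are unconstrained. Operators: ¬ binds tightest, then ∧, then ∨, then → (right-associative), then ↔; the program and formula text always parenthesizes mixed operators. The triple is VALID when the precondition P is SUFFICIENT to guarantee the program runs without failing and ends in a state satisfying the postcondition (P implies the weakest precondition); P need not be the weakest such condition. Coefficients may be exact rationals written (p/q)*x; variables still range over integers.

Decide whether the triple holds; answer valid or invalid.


Working backward. After the program, the postcondition ¬((b - 4 ≠ -6 ∧ (1/4)*b + (w - 5) ≥ 1) → (¬(3*w + 3*s + 8 = -7))) must hold; in canonical form it is ¬((b ≠ -2 ∧ (1/4)*b + w ≥ 6) → (¬(3*s + 3*w = -15))).
Before skip: ¬((b ≠ -2 ∧ (1/4)*b + w ≥ 6) → (¬(3*s + 3*w = -15)))
Before s := b: ¬((b ≠ -2 ∧ (1/4)*b + w ≥ 6) → (¬(3*b + 3*w = -15)))
Then branch requires ¬((b ≠ -2 ∧ (1/4)*b + w ≥ 11) → (¬(3*b + 3*w = 0))); else branch requires ¬((b ≠ -2 ∧ (1/4)*b + s ≥ 13) → (¬(3*b + 3*s = 6))).
Before the if: ((¬(b > s + 7)) → (¬((b ≠ -2 ∧ (1/4)*b + w ≥ 11) → (¬(3*b + 3*w = 0))))) ∧ (b > s + 7 → (¬((b ≠ -2 ∧ (1/4)*b + s ≥ 13) → (¬(3*b + 3*s = 6)))))
The weakest precondition is ((¬(b > s + 7)) → (¬((b ≠ -2 ∧ (1/4)*b + w ≥ 11) → (¬(3*b + 3*w = 0))))) ∧ (b > s + 7 → (¬((b ≠ -2 ∧ (1/4)*b + s ≥ 13) → (¬(3*b + 3*s = 6))))).
Check whether ((¬(b > s + 7)) → (¬((b ≠ -2 ∧ (1/4)*b + w ≥ 13) → (¬(3*b + 3*w = 0))))) ∧ (b > s + 7 → (¬((b ≠ -2 ∧ (1/4)*b + s ≥ 13) → (¬(3*b + 3*s = 6))))) implies it.
Every state satisfying the precondition satisfies the weakest precondition: the implication holds.
Answer: valid


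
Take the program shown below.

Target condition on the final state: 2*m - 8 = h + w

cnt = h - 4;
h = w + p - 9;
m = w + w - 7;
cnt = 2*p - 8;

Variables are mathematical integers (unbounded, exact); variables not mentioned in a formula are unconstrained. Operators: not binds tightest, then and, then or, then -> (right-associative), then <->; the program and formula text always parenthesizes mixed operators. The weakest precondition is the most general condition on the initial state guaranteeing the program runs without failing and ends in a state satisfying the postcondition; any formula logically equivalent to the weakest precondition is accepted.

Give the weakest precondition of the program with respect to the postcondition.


Working backward. After the program, the postcondition 2*m - 8 = h + w must hold; in canonical form it is 2*m = h + w + 8.
Before cnt := 2*p - 8: 2*m = h + w + 8
Before m := w + w - 7: 3*w = h + 22
Before h := w + p - 9: 2*w = p + 13
Before cnt := h - 4: 2*w = p + 13
Answer: WP = 2*w = p + 13


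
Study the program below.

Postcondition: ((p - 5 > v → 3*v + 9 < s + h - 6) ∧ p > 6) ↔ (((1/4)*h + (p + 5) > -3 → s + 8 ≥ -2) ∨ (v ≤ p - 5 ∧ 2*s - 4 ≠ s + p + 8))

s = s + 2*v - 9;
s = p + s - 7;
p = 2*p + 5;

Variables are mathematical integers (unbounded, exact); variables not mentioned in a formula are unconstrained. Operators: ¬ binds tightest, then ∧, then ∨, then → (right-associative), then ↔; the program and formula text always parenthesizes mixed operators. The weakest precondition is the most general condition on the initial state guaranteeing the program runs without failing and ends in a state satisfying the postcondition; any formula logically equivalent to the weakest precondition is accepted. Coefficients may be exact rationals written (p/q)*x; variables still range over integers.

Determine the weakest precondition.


Working backward. After the program, the postcondition ((p - 5 > v → 3*v + 9 < s + h - 6) ∧ p > 6) ↔ (((1/4)*h + (p + 5) > -3 → s + 8 ≥ -2) ∨ (v ≤ p - 5 ∧ 2*s - 4 ≠ s + p + 8)) must hold; in canonical form it is ((p > v + 5 → 3*v < h + s - 15) ∧ p > 6) ↔ (((1/4)*h + p > -8 → s ≥ -10) ∨ (v ≤ p - 5 ∧ s ≠ p + 12)).
Before p := 2*p + 5: ((2*p > v → 3*v < h + s - 15) ∧ 2*p > 1) ↔ (((1/4)*h + 2*p > -13 → s ≥ -10) ∨ (v ≤ 2*p ∧ s ≠ 2*p + 17))
Before s := p + s - 7: ((2*p > v → 3*v < h + p + s - 22) ∧ 2*p > 1) ↔ (((1/4)*h + 2*p > -13 → p + s ≥ -3) ∨ (v ≤ 2*p ∧ s ≠ p + 24))
Before s := s + 2*v - 9: ((2*p > v → v < h + p + s - 31) ∧ 2*p > 1) ↔ (((1/4)*h + 2*p > -13 → p + s + 2*v ≥ 6) ∨ (v ≤ 2*p ∧ s + 2*v ≠ p + 33))
Answer: WP = ((2*p > v → v < h + p + s - 31) ∧ 2*p > 1) ↔ (((1/4)*h + 2*p > -13 → p + s + 2*v ≥ 6) ∨ (v ≤ 2*p ∧ s + 2*v ≠ p + 33))


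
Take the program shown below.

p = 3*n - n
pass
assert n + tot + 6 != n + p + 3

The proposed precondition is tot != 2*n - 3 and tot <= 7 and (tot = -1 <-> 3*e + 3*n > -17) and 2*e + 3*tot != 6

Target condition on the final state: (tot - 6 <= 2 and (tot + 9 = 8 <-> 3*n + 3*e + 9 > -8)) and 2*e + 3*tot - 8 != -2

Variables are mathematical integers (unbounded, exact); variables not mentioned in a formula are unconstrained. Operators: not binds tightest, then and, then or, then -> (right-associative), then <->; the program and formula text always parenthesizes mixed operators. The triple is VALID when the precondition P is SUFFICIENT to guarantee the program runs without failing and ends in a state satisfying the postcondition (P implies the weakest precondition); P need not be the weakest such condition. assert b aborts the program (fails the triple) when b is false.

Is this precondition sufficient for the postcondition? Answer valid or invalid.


Working backward. After the program, the postcondition (tot - 6 <= 2 and (tot + 9 = 8 <-> 3*n + 3*e + 9 > -8)) and 2*e + 3*tot - 8 != -2 must hold; in canonical form it is tot <= 8 and (tot = -1 <-> 3*e + 3*n > -17) and 2*e + 3*tot != 6.
Before assert n + tot + 6 != n + p + 3: tot != p - 3 and tot <= 8 and (tot = -1 <-> 3*e + 3*n > -17) and 2*e + 3*tot != 6
Before skip: tot != p - 3 and tot <= 8 and (tot = -1 <-> 3*e + 3*n > -17) and 2*e + 3*tot != 6
Before p := 3*n - n: tot != 2*n - 3 and tot <= 8 and (tot = -1 <-> 3*e + 3*n > -17) and 2*e + 3*tot != 6
The weakest precondition is tot != 2*n - 3 and tot <= 8 and (tot = -1 <-> 3*e + 3*n > -17) and 2*e + 3*tot != 6.
Check whether tot != 2*n - 3 and tot <= 7 and (tot = -1 <-> 3*e + 3*n > -17) and 2*e + 3*tot != 6 implies it.
Every state satisfying the precondition satisfies the weakest precondition: the implication holds.
Answer: valid


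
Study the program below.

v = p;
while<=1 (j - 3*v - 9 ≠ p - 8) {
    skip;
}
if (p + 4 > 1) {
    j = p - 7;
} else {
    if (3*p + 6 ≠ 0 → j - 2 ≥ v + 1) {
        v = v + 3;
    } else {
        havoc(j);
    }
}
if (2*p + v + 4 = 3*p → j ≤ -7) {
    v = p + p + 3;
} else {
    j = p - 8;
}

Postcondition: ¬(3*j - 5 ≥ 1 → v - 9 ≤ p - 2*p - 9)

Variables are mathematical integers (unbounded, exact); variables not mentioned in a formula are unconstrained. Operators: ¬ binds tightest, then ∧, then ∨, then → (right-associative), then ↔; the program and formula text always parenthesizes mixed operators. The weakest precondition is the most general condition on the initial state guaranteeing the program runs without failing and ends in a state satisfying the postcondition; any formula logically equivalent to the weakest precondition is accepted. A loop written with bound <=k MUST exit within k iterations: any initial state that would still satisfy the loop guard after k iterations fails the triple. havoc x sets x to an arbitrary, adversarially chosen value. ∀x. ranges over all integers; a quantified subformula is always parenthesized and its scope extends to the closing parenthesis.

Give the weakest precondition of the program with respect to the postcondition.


Working backward. After the program, the postcondition ¬(3*j - 5 ≥ 1 → v - 9 ≤ p - 2*p - 9) must hold; in canonical form it is ¬(3*j ≥ 6 → p + v ≤ 0).
Then branch requires ¬(3*j ≥ 6 → 3*p ≤ -3); else branch requires ¬(3*p ≥ 30 → p + v ≤ 0).
Before the if: ((v = p - 4 → j ≤ -7) → (¬(3*j ≥ 6 → 3*p ≤ -3))) ∧ ((¬(v = p - 4 → j ≤ -7)) → (¬(3*p ≥ 30 → p + v ≤ 0)))
Then branch requires ((v = p - 4 → p ≤ 0) → (¬(3*p ≥ 27 → 3*p ≤ -3))) ∧ ((¬(v = p - 4 → p ≤ 0)) → (¬(3*p ≥ 30 → p + v ≤ 0))); else branch requires ((3*p ≠ -6 → j ≥ v + 3) → (((v = p - 7 → j ≤ -7) → (¬(3*j ≥ 6 → 3*p ≤ -3))) ∧ ((¬(v = p - 7 → j ≤ -7)) → (¬(3*p ≥ 30 → p + v ≤ -3))))) ∧ ((¬(3*p ≠ -6 → j ≥ v + 3)) → (∀j_1. (((v = p - 4 → j_1 ≤ -7) → (¬(3*j_1 ≥ 6 → 3*p ≤ -3))) ∧ ((¬(v = p - 4 → j_1 ≤ -7)) → (¬(3*p ≥ 30 → p + v ≤ 0)))))).
Before the if: (p > -3 → (((v = p - 4 → p ≤ 0) → (¬(3*p ≥ 27 → 3*p ≤ -3))) ∧ ((¬(v = p - 4 → p ≤ 0)) → (¬(3*p ≥ 30 → p + v ≤ 0))))) ∧ ((¬(p > -3)) → (((3*p ≠ -6 → j ≥ v + 3) → (((v = p - 7 → j ≤ -7) → (¬(3*j ≥ 6 → 3*p ≤ -3))) ∧ ((¬(v = p - 7 → j ≤ -7)) → (¬(3*p ≥ 30 → p + v ≤ -3))))) ∧ ((¬(3*p ≠ -6 → j ≥ v + 3)) → (∀j_1. (((v = p - 4 → j_1 ≤ -7) → (¬(3*j_1 ≥ 6 → 3*p ≤ -3))) ∧ ((¬(v = p - 4 → j_1 ≤ -7)) → (¬(3*p ≥ 30 → p + v ≤ 0))))))))
Before the loop (bound <=1), unroll the exhaustion recursion (WP_0 = exit-now case; WP_j = one more guarded iteration, up to j = 1):
  WP_0: (¬(j ≠ p + 3*v + 1)) ∧ (p > -3 → (((v = p - 4 → p ≤ 0) → (¬(3*p ≥ 27 → 3*p ≤ -3))) ∧ ((¬(v = p - 4 → p ≤ 0)) → (¬(3*p ≥ 30 → p + v ≤ 0))))) ∧ ((¬(p > -3)) → (((3*p ≠ -6 → j ≥ v + 3) → (((v = p - 7 → j ≤ -7) → (¬(3*j ≥ 6 → 3*p ≤ -3))) ∧ ((¬(v = p - 7 → j ≤ -7)) → (¬(3*p ≥ 30 → p + v ≤ -3))))) ∧ ((¬(3*p ≠ -6 → j ≥ v + 3)) → (∀j_1. (((v = p - 4 → j_1 ≤ -7) → (¬(3*j_1 ≥ 6 → 3*p ≤ -3))) ∧ ((¬(v = p - 4 → j_1 ≤ -7)) → (¬(3*p ≥ 30 → p + v ≤ 0))))))))
  WP_1: (j ≠ p + 3*v + 1 → ((¬(j ≠ p + 3*v + 1)) ∧ (p > -3 → (((v = p - 4 → p ≤ 0) → (¬(3*p ≥ 27 → 3*p ≤ -3))) ∧ ((¬(v = p - 4 → p ≤ 0)) → (¬(3*p ≥ 30 → p + v ≤ 0))))) ∧ ((¬(p > -3)) → (((3*p ≠ -6 → j ≥ v + 3) → (((v = p - 7 → j ≤ -7) → (¬(3*j ≥ 6 → 3*p ≤ -3))) ∧ ((¬(v = p - 7 → j ≤ -7)) → (¬(3*p ≥ 30 → p + v ≤ -3))))) ∧ ((¬(3*p ≠ -6 → j ≥ v + 3)) → (∀j_1. (((v = p - 4 → j_1 ≤ -7) → (¬(3*j_1 ≥ 6 → 3*p ≤ -3))) ∧ ((¬(v = p - 4 → j_1 ≤ -7)) → (¬(3*p ≥ 30 → p + v ≤ 0)))))))))) ∧ ((¬(j ≠ p + 3*v + 1)) → ((p > -3 → (((v = p - 4 → p ≤ 0) → (¬(3*p ≥ 27 → 3*p ≤ -3))) ∧ ((¬(v = p - 4 → p ≤ 0)) → (¬(3*p ≥ 30 → p + v ≤ 0))))) ∧ ((¬(p > -3)) → (((3*p ≠ -6 → j ≥ v + 3) → (((v = p - 7 → j ≤ -7) → (¬(3*j ≥ 6 → 3*p ≤ -3))) ∧ ((¬(v = p - 7 → j ≤ -7)) → (¬(3*p ≥ 30 → p + v ≤ -3))))) ∧ ((¬(3*p ≠ -6 → j ≥ v + 3)) → (∀j_1. (((v = p - 4 → j_1 ≤ -7) → (¬(3*j_1 ≥ 6 → 3*p ≤ -3))) ∧ ((¬(v = p - 4 → j_1 ≤ -7)) → (¬(3*p ≥ 30 → p + v ≤ 0))))))))))
So before the loop: (j ≠ p + 3*v + 1 → ((¬(j ≠ p + 3*v + 1)) ∧ (p > -3 → (((v = p - 4 → p ≤ 0) → (¬(3*p ≥ 27 → 3*p ≤ -3))) ∧ ((¬(v = p - 4 → p ≤ 0)) → (¬(3*p ≥ 30 → p + v ≤ 0))))) ∧ ((¬(p > -3)) → (((3*p ≠ -6 → j ≥ v + 3) → (((v = p - 7 → j ≤ -7) → (¬(3*j ≥ 6 → 3*p ≤ -3))) ∧ ((¬(v = p - 7 → j ≤ -7)) → (¬(3*p ≥ 30 → p + v ≤ -3))))) ∧ ((¬(3*p ≠ -6 → j ≥ v + 3)) → (∀j_1. (((v = p - 4 → j_1 ≤ -7) → (¬(3*j_1 ≥ 6 → 3*p ≤ -3))) ∧ ((¬(v = p - 4 → j_1 ≤ -7)) → (¬(3*p ≥ 30 → p + v ≤ 0)))))))))) ∧ ((¬(j ≠ p + 3*v + 1)) → ((p > -3 → (((v = p - 4 → p ≤ 0) → (¬(3*p ≥ 27 → 3*p ≤ -3))) ∧ ((¬(v = p - 4 → p ≤ 0)) → (¬(3*p ≥ 30 → p + v ≤ 0))))) ∧ ((¬(p > -3)) → (((3*p ≠ -6 → j ≥ v + 3) → (((v = p - 7 → j ≤ -7) → (¬(3*j ≥ 6 → 3*p ≤ -3))) ∧ ((¬(v = p - 7 → j ≤ -7)) → (¬(3*p ≥ 30 → p + v ≤ -3))))) ∧ ((¬(3*p ≠ -6 → j ≥ v + 3)) → (∀j_1. (((v = p - 4 → j_1 ≤ -7) → (¬(3*j_1 ≥ 6 → 3*p ≤ -3))) ∧ ((¬(v = p - 4 → j_1 ≤ -7)) → (¬(3*p ≥ 30 → p + v ≤ 0))))))))))
Before v := p: (j ≠ 4*p + 1 → ((¬(j ≠ 4*p + 1)) ∧ (p > -3 → (¬(3*p ≥ 27 → 3*p ≤ -3))) ∧ ((¬(p > -3)) → (((3*p ≠ -6 → j ≥ p + 3) → (¬(3*j ≥ 6 → 3*p ≤ -3))) ∧ ((¬(3*p ≠ -6 → j ≥ p + 3)) → (∀j_1. (¬(3*j_1 ≥ 6 → 3*p ≤ -3)))))))) ∧ ((¬(j ≠ 4*p + 1)) → ((p > -3 → (¬(3*p ≥ 27 → 3*p ≤ -3))) ∧ ((¬(p > -3)) → (((3*p ≠ -6 → j ≥ p + 3) → (¬(3*j ≥ 6 → 3*p ≤ -3))) ∧ ((¬(3*p ≠ -6 → j ≥ p + 3)) → (∀j_1. (¬(3*j_1 ≥ 6 → 3*p ≤ -3))))))))
Answer: WP = (j ≠ 4*p + 1 → ((¬(j ≠ 4*p + 1)) ∧ (p > -3 → (¬(3*p ≥ 27 → 3*p ≤ -3))) ∧ ((¬(p > -3)) → (((3*p ≠ -6 → j ≥ p + 3) → (¬(3*j ≥ 6 → 3*p ≤ -3))) ∧ ((¬(3*p ≠ -6 → j ≥ p + 3)) → (∀j_1. (¬(3*j_1 ≥ 6 → 3*p ≤ -3)))))))) ∧ ((¬(j ≠ 4*p + 1)) → ((p > -3 → (¬(3*p ≥ 27 → 3*p ≤ -3))) ∧ ((¬(p > -3)) → (((3*p ≠ -6 → j ≥ p + 3) → (¬(3*j ≥ 6 → 3*p ≤ -3))) ∧ ((¬(3*p ≠ -6 → j ≥ p + 3)) → (∀j_1. (¬(3*j_1 ≥ 6 → 3*p ≤ -3))))))))


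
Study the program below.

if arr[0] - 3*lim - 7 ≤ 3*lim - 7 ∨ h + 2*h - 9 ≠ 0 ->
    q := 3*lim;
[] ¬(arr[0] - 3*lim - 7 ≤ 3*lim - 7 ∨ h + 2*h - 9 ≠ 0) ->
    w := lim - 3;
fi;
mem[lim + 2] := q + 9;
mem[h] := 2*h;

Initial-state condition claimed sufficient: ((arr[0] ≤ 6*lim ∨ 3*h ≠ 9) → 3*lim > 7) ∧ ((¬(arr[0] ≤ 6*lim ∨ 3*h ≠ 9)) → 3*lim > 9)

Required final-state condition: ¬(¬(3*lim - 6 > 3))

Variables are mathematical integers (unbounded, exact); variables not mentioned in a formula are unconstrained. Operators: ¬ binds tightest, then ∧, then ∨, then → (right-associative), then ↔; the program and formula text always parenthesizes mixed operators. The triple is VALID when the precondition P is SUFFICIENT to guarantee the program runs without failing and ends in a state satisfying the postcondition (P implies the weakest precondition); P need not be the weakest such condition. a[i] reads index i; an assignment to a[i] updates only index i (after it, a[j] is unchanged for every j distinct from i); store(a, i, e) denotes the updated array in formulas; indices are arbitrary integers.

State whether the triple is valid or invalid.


Working backward. After the program, the postcondition ¬(¬(3*lim - 6 > 3)) must hold; in canonical form it is 3*lim > 9.
Before mem[h] := 2*h: 3*lim > 9
Before mem[lim + 2] := q + 9: 3*lim > 9
Then branch requires 3*lim > 9; else branch requires 3*lim > 9.
Before the if: ((arr[0] ≤ 6*lim ∨ 3*h ≠ 9) → 3*lim > 9) ∧ ((¬(arr[0] ≤ 6*lim ∨ 3*h ≠ 9)) → 3*lim > 9)
The weakest precondition is ((arr[0] ≤ 6*lim ∨ 3*h ≠ 9) → 3*lim > 9) ∧ ((¬(arr[0] ≤ 6*lim ∨ 3*h ≠ 9)) → 3*lim > 9).
Check whether ((arr[0] ≤ 6*lim ∨ 3*h ≠ 9) → 3*lim > 7) ∧ ((¬(arr[0] ≤ 6*lim ∨ 3*h ≠ 9)) → 3*lim > 9) implies it.
Countermodel: at the initial state arr = {[0] = 19, elsewhere 19}, h = 4, lim = 3, the precondition holds but the weakest precondition fails.
Answer: invalid


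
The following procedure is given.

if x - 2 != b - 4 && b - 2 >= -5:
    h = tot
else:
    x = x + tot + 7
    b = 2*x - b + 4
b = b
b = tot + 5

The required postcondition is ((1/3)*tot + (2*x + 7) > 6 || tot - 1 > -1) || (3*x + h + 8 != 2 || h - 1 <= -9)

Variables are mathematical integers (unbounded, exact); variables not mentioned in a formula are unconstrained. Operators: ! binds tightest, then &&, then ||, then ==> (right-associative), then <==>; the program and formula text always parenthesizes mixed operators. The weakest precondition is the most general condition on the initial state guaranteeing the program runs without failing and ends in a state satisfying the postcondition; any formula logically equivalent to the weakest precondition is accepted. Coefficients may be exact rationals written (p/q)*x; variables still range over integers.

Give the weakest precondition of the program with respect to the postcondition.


Working backward. After the program, the postcondition ((1/3)*tot + (2*x + 7) > 6 || tot - 1 > -1) || (3*x + h + 8 != 2 || h - 1 <= -9) must hold; in canonical form it is (1/3)*tot + 2*x > -1 || tot > 0 || h + 3*x != -6 || h <= -8.
Before b := tot + 5: (1/3)*tot + 2*x > -1 || tot > 0 || h + 3*x != -6 || h <= -8
Before b := b: (1/3)*tot + 2*x > -1 || tot > 0 || h + 3*x != -6 || h <= -8
Then branch requires (1/3)*tot + 2*x > -1 || tot > 0 || tot + 3*x != -6 || tot <= -8; else branch requires (7/3)*tot + 2*x > -15 || tot > 0 || h + 3*tot + 3*x != -27 || h <= -8.
Before the if: ((x != b - 2 && b >= -3) ==> ((1/3)*tot + 2*x > -1 || tot > 0 || tot + 3*x != -6 || tot <= -8)) && ((!(x != b - 2 && b >= -3)) ==> ((7/3)*tot + 2*x > -15 || tot > 0 || h + 3*tot + 3*x != -27 || h <= -8))
Answer: WP = ((x != b - 2 && b >= -3) ==> ((1/3)*tot + 2*x > -1 || tot > 0 || tot + 3*x != -6 || tot <= -8)) && ((!(x != b - 2 && b >= -3)) ==> ((7/3)*tot + 2*x > -15 || tot > 0 || h + 3*tot + 3*x != -27 || h <= -8))


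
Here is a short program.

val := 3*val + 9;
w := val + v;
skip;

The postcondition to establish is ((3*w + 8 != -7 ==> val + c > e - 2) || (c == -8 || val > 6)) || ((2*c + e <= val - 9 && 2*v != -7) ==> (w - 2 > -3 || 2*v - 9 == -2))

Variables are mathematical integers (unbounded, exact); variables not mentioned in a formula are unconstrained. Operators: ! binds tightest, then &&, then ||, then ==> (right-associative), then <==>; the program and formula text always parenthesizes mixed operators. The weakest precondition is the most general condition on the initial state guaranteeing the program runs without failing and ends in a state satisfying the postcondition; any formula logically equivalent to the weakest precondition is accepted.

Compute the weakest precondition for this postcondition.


Working backward. After the program, the postcondition ((3*w + 8 != -7 ==> val + c > e - 2) || (c == -8 || val > 6)) || ((2*c + e <= val - 9 && 2*v != -7) ==> (w - 2 > -3 || 2*v - 9 == -2)) must hold; in canonical form it is (3*w != -15 ==> c + val > e - 2) || c == -8 || val > 6 || ((2*c + e <= val - 9 && 2*v != -7) ==> (w > -1 || 2*v == 7)).
Before skip: (3*w != -15 ==> c + val > e - 2) || c == -8 || val > 6 || ((2*c + e <= val - 9 && 2*v != -7) ==> (w > -1 || 2*v == 7))
Before w := val + v: (3*v + 3*val != -15 ==> c + val > e - 2) || c == -8 || val > 6 || ((2*c + e <= val - 9 && 2*v != -7) ==> (v + val > -1 || 2*v == 7))
Before val := 3*val + 9: (3*v + 9*val != -42 ==> c + 3*val > e - 11) || c == -8 || 3*val > -3 || ((2*c + e <= 3*val && 2*v != -7) ==> (v + 3*val > -10 || 2*v == 7))
Answer: WP = (3*v + 9*val != -42 ==> c + 3*val > e - 11) || c == -8 || 3*val > -3 || ((2*c + e <= 3*val && 2*v != -7) ==> (v + 3*val > -10 || 2*v == 7))


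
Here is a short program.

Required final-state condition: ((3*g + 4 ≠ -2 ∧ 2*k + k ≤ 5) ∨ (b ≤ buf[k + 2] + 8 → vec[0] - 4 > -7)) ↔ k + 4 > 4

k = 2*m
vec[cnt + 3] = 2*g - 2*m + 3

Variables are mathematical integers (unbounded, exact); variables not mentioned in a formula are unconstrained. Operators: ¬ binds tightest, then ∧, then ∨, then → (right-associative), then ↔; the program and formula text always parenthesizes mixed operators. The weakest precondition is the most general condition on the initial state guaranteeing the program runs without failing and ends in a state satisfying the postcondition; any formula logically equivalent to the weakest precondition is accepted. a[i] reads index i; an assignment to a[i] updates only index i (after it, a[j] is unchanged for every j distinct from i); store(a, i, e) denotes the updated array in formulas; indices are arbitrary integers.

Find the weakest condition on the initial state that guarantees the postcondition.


Working backward. After the program, the postcondition ((3*g + 4 ≠ -2 ∧ 2*k + k ≤ 5) ∨ (b ≤ buf[k + 2] + 8 → vec[0] - 4 > -7)) ↔ k + 4 > 4 must hold; in canonical form it is ((3*g ≠ -6 ∧ 3*k ≤ 5) ∨ (b ≤ buf[k + 2] + 8 → vec[0] > -3)) ↔ k > 0.
Before vec[cnt + 3] := 2*g - 2*m + 3: ((3*g ≠ -6 ∧ 3*k ≤ 5) ∨ (b ≤ buf[k + 2] + 8 → store(vec, cnt + 3, 2*g - 2*m + 3)[0] > -3)) ↔ k > 0
Before k := 2*m: ((3*g ≠ -6 ∧ 6*m ≤ 5) ∨ (b ≤ buf[2*m + 2] + 8 → store(vec, cnt + 3, 2*g - 2*m + 3)[0] > -3)) ↔ 2*m > 0
Answer: WP = ((3*g ≠ -6 ∧ 6*m ≤ 5) ∨ (b ≤ buf[2*m + 2] + 8 → store(vec, cnt + 3, 2*g - 2*m + 3)[0] > -3)) ↔ 2*m > 0


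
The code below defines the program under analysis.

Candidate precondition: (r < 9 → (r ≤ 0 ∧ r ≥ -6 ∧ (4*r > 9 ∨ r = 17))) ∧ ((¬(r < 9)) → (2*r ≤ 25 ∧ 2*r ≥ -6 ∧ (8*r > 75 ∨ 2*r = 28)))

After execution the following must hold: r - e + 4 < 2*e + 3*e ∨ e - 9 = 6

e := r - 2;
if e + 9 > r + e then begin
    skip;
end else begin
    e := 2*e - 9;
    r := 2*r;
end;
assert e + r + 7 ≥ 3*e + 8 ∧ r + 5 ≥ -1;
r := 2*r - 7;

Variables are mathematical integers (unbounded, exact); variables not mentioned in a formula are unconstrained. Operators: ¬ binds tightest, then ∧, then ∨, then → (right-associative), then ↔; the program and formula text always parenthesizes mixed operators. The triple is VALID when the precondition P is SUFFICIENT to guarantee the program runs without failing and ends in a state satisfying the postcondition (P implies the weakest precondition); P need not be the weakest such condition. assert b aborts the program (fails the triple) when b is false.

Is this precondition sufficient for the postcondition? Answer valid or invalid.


Working backward. After the program, the postcondition r - e + 4 < 2*e + 3*e ∨ e - 9 = 6 must hold; in canonical form it is r < 6*e - 4 ∨ e = 15.
Before r := 2*r - 7: 2*r < 6*e + 3 ∨ e = 15
Before assert e + r + 7 ≥ 3*e + 8 ∧ r + 5 ≥ -1: r ≥ 2*e + 1 ∧ r ≥ -6 ∧ (2*r < 6*e + 3 ∨ e = 15)
Then branch requires r ≥ 2*e + 1 ∧ r ≥ -6 ∧ (2*r < 6*e + 3 ∨ e = 15); else branch requires 2*r ≥ 4*e - 17 ∧ 2*r ≥ -6 ∧ (4*r < 12*e - 51 ∨ 2*e = 24).
Before the if: (r < 9 → (r ≥ 2*e + 1 ∧ r ≥ -6 ∧ (2*r < 6*e + 3 ∨ e = 15))) ∧ ((¬(r < 9)) → (2*r ≥ 4*e - 17 ∧ 2*r ≥ -6 ∧ (4*r < 12*e - 51 ∨ 2*e = 24)))
Before e := r - 2: (r < 9 → (r ≤ 3 ∧ r ≥ -6 ∧ (4*r > 9 ∨ r = 17))) ∧ ((¬(r < 9)) → (2*r ≤ 25 ∧ 2*r ≥ -6 ∧ (8*r > 75 ∨ 2*r = 28)))
The weakest precondition is (r < 9 → (r ≤ 3 ∧ r ≥ -6 ∧ (4*r > 9 ∨ r = 17))) ∧ ((¬(r < 9)) → (2*r ≤ 25 ∧ 2*r ≥ -6 ∧ (8*r > 75 ∨ 2*r = 28))).
Check whether (r < 9 → (r ≤ 0 ∧ r ≥ -6 ∧ (4*r > 9 ∨ r = 17))) ∧ ((¬(r < 9)) → (2*r ≤ 25 ∧ 2*r ≥ -6 ∧ (8*r > 75 ∨ 2*r = 28))) implies it.
Every state satisfying the precondition satisfies the weakest precondition: the implication holds.
Answer: valid


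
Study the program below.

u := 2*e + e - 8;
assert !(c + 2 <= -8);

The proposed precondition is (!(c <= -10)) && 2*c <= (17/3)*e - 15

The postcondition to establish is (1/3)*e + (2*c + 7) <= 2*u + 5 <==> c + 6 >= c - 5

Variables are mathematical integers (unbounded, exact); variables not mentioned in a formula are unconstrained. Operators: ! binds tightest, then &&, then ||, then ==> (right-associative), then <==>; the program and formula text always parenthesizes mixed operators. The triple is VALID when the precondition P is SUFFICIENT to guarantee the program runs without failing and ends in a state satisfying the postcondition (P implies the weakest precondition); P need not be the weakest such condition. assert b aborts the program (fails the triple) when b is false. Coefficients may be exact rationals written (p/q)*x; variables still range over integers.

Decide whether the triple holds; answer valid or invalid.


Working backward. After the program, the postcondition (1/3)*e + (2*c + 7) <= 2*u + 5 <==> c + 6 >= c - 5 must hold; in canonical form it is 2*c + (1/3)*e <= 2*u - 2.
Before assert !(c + 2 <= -8): (!(c <= -10)) && 2*c + (1/3)*e <= 2*u - 2
Before u := 2*e + e - 8: (!(c <= -10)) && 2*c <= (17/3)*e - 18
The weakest precondition is (!(c <= -10)) && 2*c <= (17/3)*e - 18.
Check whether (!(c <= -10)) && 2*c <= (17/3)*e - 15 implies it.
Countermodel: at the initial state c = 1, e = 3, the precondition holds but the weakest precondition fails.
Answer: invalid


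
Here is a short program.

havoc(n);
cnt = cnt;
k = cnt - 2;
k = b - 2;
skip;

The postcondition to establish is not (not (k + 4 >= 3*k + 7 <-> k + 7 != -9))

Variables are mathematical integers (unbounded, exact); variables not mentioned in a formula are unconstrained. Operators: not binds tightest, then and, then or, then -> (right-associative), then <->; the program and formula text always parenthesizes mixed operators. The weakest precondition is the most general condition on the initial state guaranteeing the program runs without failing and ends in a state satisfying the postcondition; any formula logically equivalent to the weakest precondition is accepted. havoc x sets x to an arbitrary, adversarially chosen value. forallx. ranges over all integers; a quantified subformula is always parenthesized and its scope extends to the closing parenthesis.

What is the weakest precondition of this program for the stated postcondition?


Working backward. After the program, the postcondition not (not (k + 4 >= 3*k + 7 <-> k + 7 != -9)) must hold; in canonical form it is 2*k <= -3 <-> k != -16.
Before skip: 2*k <= -3 <-> k != -16
Before k := b - 2: 2*b <= 1 <-> b != -14
Before k := cnt - 2: 2*b <= 1 <-> b != -14
Before cnt := cnt: 2*b <= 1 <-> b != -14
Before havoc n: 2*b <= 1 <-> b != -14
Answer: WP = 2*b <= 1 <-> b != -14


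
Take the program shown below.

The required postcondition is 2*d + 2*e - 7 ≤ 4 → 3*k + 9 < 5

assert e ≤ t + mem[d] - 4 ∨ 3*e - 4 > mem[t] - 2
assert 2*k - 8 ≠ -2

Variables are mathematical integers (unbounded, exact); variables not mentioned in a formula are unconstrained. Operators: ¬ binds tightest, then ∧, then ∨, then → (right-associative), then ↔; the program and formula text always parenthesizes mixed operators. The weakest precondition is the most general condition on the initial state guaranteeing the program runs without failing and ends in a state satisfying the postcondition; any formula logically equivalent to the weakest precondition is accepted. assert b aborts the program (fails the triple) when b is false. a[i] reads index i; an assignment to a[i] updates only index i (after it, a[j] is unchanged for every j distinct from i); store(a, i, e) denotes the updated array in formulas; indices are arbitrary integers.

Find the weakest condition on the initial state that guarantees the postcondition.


Working backward. After the program, the postcondition 2*d + 2*e - 7 ≤ 4 → 3*k + 9 < 5 must hold; in canonical form it is 2*d + 2*e ≤ 11 → 3*k < -4.
Before assert 2*k - 8 ≠ -2: 2*k ≠ 6 ∧ (2*d + 2*e ≤ 11 → 3*k < -4)
Before assert e ≤ t + mem[d] - 4 ∨ 3*e - 4 > mem[t] - 2: (e ≤ mem[d] + t - 4 ∨ 3*e > mem[t] + 2) ∧ 2*k ≠ 6 ∧ (2*d + 2*e ≤ 11 → 3*k < -4)
Answer: WP = (e ≤ mem[d] + t - 4 ∨ 3*e > mem[t] + 2) ∧ 2*k ≠ 6 ∧ (2*d + 2*e ≤ 11 → 3*k < -4)


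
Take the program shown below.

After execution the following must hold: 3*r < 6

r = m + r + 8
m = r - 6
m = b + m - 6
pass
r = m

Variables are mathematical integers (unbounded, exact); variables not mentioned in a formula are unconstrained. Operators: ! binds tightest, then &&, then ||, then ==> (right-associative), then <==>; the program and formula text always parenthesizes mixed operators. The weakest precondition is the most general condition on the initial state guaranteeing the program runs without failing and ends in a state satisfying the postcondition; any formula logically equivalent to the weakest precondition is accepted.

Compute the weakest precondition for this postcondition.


Working backward. After the program, 3*r < 6 must hold.
Before r := m: 3*m < 6
Before skip: 3*m < 6
Before m := b + m - 6: 3*b + 3*m < 24
Before m := r - 6: 3*b + 3*r < 42
Before r := m + r + 8: 3*b + 3*m + 3*r < 18
Answer: WP = 3*b + 3*m + 3*r < 18


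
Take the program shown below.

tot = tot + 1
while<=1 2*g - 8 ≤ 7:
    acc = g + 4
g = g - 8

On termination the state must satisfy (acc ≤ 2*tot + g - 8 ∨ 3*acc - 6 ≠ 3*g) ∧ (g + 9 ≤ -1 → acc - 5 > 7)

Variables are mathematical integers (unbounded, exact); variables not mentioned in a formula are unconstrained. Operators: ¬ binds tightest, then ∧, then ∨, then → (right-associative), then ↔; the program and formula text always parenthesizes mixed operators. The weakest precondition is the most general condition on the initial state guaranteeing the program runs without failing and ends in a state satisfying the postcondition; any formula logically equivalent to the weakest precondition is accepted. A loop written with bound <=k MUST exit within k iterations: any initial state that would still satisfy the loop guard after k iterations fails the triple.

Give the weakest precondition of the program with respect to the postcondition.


Working backward. After the program, the postcondition (acc ≤ 2*tot + g - 8 ∨ 3*acc - 6 ≠ 3*g) ∧ (g + 9 ≤ -1 → acc - 5 > 7) must hold; in canonical form it is (acc ≤ g + 2*tot - 8 ∨ 3*acc ≠ 3*g + 6) ∧ (g ≤ -10 → acc > 12).
Before g := g - 8: (acc ≤ g + 2*tot - 16 ∨ 3*acc ≠ 3*g - 18) ∧ (g ≤ -2 → acc > 12)
Before the loop (bound <=1), unroll the exhaustion recursion (WP_0 = exit-now case; WP_j = one more guarded iteration, up to j = 1):
  WP_0: (¬(2*g ≤ 15)) ∧ (acc ≤ g + 2*tot - 16 ∨ 3*acc ≠ 3*g - 18) ∧ (g ≤ -2 → acc > 12)
  WP_1: (2*g ≤ 15 → ((¬(2*g ≤ 15)) ∧ (g ≤ -2 → g > 8))) ∧ ((¬(2*g ≤ 15)) → ((acc ≤ g + 2*tot - 16 ∨ 3*acc ≠ 3*g - 18) ∧ (g ≤ -2 → acc > 12)))
So before the loop: (2*g ≤ 15 → ((¬(2*g ≤ 15)) ∧ (g ≤ -2 → g > 8))) ∧ ((¬(2*g ≤ 15)) → ((acc ≤ g + 2*tot - 16 ∨ 3*acc ≠ 3*g - 18) ∧ (g ≤ -2 → acc > 12)))
Before tot := tot + 1: (2*g ≤ 15 → ((¬(2*g ≤ 15)) ∧ (g ≤ -2 → g > 8))) ∧ ((¬(2*g ≤ 15)) → ((acc ≤ g + 2*tot - 14 ∨ 3*acc ≠ 3*g - 18) ∧ (g ≤ -2 → acc > 12)))
Answer: WP = (2*g ≤ 15 → ((¬(2*g ≤ 15)) ∧ (g ≤ -2 → g > 8))) ∧ ((¬(2*g ≤ 15)) → ((acc ≤ g + 2*tot - 14 ∨ 3*acc ≠ 3*g - 18) ∧ (g ≤ -2 → acc > 12)))


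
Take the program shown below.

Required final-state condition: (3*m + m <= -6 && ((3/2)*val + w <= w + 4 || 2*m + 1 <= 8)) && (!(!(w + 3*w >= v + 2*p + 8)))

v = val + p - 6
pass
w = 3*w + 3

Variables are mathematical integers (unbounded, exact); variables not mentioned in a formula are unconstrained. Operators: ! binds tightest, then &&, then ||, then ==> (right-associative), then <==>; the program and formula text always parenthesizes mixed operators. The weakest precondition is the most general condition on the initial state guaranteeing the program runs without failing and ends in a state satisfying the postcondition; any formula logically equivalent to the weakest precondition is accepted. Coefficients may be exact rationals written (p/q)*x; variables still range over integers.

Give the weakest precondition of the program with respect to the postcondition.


Working backward. After the program, the postcondition (3*m + m <= -6 && ((3/2)*val + w <= w + 4 || 2*m + 1 <= 8)) && (!(!(w + 3*w >= v + 2*p + 8))) must hold; in canonical form it is 4*m <= -6 && ((3/2)*val <= 4 || 2*m <= 7) && 4*w >= 2*p + v + 8.
Before w := 3*w + 3: 4*m <= -6 && ((3/2)*val <= 4 || 2*m <= 7) && 12*w >= 2*p + v - 4
Before skip: 4*m <= -6 && ((3/2)*val <= 4 || 2*m <= 7) && 12*w >= 2*p + v - 4
Before v := val + p - 6: 4*m <= -6 && ((3/2)*val <= 4 || 2*m <= 7) && 12*w >= 3*p + val - 10
Answer: WP = 4*m <= -6 && ((3/2)*val <= 4 || 2*m <= 7) && 12*w >= 3*p + val - 10


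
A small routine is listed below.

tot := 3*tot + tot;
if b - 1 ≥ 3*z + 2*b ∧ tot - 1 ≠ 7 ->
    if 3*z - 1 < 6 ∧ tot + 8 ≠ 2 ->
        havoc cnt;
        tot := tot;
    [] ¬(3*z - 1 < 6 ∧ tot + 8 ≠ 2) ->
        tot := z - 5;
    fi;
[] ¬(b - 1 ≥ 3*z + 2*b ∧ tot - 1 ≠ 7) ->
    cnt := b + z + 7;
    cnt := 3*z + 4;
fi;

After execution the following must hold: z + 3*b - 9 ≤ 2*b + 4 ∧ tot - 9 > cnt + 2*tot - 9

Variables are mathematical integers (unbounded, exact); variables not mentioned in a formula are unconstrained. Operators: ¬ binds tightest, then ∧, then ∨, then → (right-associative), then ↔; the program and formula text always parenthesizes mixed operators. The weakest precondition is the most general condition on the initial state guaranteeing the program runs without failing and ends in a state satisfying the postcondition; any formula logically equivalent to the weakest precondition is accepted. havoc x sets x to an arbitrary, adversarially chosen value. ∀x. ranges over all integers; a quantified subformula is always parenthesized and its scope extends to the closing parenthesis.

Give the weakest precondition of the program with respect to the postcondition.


Working backward. After the program, the postcondition z + 3*b - 9 ≤ 2*b + 4 ∧ tot - 9 > cnt + 2*tot - 9 must hold; in canonical form it is b + z ≤ 13 ∧ cnt + tot < 0.
Then branch requires ((3*z < 7 ∧ tot ≠ -6) → (∀cnt_1. (b + z ≤ 13 ∧ cnt_1 + tot < 0))) ∧ ((¬(3*z < 7 ∧ tot ≠ -6)) → (b + z ≤ 13 ∧ cnt + z < 5)); else branch requires b + z ≤ 13 ∧ tot + 3*z < -4.
Before the if: ((b + 3*z ≤ -1 ∧ tot ≠ 8) → (((3*z < 7 ∧ tot ≠ -6) → (∀cnt_1. (b + z ≤ 13 ∧ cnt_1 + tot < 0))) ∧ ((¬(3*z < 7 ∧ tot ≠ -6)) → (b + z ≤ 13 ∧ cnt + z < 5)))) ∧ ((¬(b + 3*z ≤ -1 ∧ tot ≠ 8)) → (b + z ≤ 13 ∧ tot + 3*z < -4))
Before tot := 3*tot + tot: ((b + 3*z ≤ -1 ∧ 4*tot ≠ 8) → (((3*z < 7 ∧ 4*tot ≠ -6) → (∀cnt_1. (b + z ≤ 13 ∧ cnt_1 + 4*tot < 0))) ∧ ((¬(3*z < 7 ∧ 4*tot ≠ -6)) → (b + z ≤ 13 ∧ cnt + z < 5)))) ∧ ((¬(b + 3*z ≤ -1 ∧ 4*tot ≠ 8)) → (b + z ≤ 13 ∧ 4*tot + 3*z < -4))
Answer: WP = ((b + 3*z ≤ -1 ∧ 4*tot ≠ 8) → (((3*z < 7 ∧ 4*tot ≠ -6) → (∀cnt_1. (b + z ≤ 13 ∧ cnt_1 + 4*tot < 0))) ∧ ((¬(3*z < 7 ∧ 4*tot ≠ -6)) → (b + z ≤ 13 ∧ cnt + z < 5)))) ∧ ((¬(b + 3*z ≤ -1 ∧ 4*tot ≠ 8)) → (b + z ≤ 13 ∧ 4*tot + 3*z < -4))
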